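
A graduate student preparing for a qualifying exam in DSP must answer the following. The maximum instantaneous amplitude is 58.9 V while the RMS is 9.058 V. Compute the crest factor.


Crest factor is the ratio of peak to RMS:
CF = V_peak / V_rms
   = 58.9 / 9.058
   = 6.5025

6.5025


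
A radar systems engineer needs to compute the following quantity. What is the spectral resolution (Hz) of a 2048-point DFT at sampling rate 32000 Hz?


DFT frequency resolution:
df = fs / N
   = 32000 / 2048
   = 15.625 Hz

15.625 Hz


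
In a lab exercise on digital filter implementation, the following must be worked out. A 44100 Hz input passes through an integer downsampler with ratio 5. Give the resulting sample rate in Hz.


Decimation reduces the sample rate:
fs_out = fs_in / M
       = 44100 / 5
       = 8820.0 Hz

8820.0 Hz


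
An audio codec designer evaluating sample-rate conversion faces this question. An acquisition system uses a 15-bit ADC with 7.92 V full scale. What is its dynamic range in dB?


Dynamic range from full-scale to LSB:
V_min = V_max / 2^bits = 7.92 / 2^15
DR = 20 * log10(V_max / V_min)
   = 20 * log10(2^15)
   = 20 * 15 * log10(2)
   = 90.31 dB

90.31 dB


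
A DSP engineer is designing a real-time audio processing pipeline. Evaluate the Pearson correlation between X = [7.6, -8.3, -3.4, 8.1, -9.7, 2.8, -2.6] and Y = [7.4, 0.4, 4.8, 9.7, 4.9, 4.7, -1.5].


Pearson correlation coefficient (population):
r = cov(X,Y) / (std(X) * std(Y))
Mean X = -0.7857, Mean Y = 4.3429
Cov(X,Y) = 15.512245
Std(X) = 6.63528, Std(Y) = 3.553211
r = 0.658

0.658


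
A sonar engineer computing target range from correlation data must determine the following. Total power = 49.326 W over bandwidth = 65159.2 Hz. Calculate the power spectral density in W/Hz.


Power spectral density:
PSD = P / BW
    = 49.326 / 65159.2
    = 0.00075701 W/Hz

0.00075701 W/Hz


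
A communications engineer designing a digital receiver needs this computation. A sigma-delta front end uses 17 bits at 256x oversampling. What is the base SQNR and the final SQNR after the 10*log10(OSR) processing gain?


Step 1 — baseline SQNR at Nyquist:
SQNR_base = 6.02*N + 1.76
          = 6.02*17 + 1.76
          = 104.1 dB

Step 2 — oversampling processing gain:
G = 10*log10(OSR) = 10*log10(256) = 24.08 dB

Step 3 — total:
SQNR_total = 104.1 + 24.08 = 128.18 dB

Base SQNR = 104.1 dB; oversampled SQNR = 128.18 dB


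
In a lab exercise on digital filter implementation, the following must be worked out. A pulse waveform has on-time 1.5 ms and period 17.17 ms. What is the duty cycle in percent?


Duty cycle as a percentage:
DC = (t_on / T) * 100
   = (1.5 / 17.17) * 100
   = 0.087362 * 100
   = 8.74 %

8.74 %


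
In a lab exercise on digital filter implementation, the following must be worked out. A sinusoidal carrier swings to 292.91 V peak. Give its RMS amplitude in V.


RMS voltage for a sinusoidal waveform:
V_rms = V_peak / sqrt(2)
      = 292.91 / 1.414214
      = 207.119 V

207.119 V


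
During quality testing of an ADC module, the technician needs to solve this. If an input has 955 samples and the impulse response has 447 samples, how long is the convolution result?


Linear convolution output length:
L = N + M - 1
  = 955 + 447 - 1
  = 1401 samples

1401


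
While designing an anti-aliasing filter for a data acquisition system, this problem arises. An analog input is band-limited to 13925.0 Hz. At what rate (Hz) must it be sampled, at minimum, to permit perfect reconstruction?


The Nyquist rate is twice the maximum frequency component.
fs_min = 2 * fmax
      = 2 * 13925.0
      = 27850.0 Hz

27850.0


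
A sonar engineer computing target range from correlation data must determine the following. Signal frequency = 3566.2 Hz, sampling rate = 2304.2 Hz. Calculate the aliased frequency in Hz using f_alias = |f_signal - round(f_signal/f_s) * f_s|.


Compute the nearest integer multiple of fs to the signal:
n = round(3566.2 / 2304.2) = 2
f_alias = |3566.2 - 2 * 2304.2|
        = |3566.2 - 4608.4|
        = 1042.2 Hz

1042.2


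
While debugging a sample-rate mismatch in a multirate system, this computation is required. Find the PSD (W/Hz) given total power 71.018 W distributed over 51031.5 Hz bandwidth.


Power spectral density:
PSD = P / BW
    = 71.018 / 51031.5
    = 0.00139165 W/Hz

0.00139165 W/Hz


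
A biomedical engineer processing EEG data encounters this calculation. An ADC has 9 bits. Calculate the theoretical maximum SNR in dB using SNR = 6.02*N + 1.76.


Theoretical SNR for a full-scale sinusoid:
SNR = 6.02 * N + 1.76
    = 6.02 * 9 + 1.76
    = 54.18 + 1.76
    = 55.94 dB

55.94 dB


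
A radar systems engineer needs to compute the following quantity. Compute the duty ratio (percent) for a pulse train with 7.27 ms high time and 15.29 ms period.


Duty cycle as a percentage:
DC = (t_on / T) * 100
   = (7.27 / 15.29) * 100
   = 0.475474 * 100
   = 47.55 %

47.55 %


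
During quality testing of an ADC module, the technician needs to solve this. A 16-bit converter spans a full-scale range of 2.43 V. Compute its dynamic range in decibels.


Dynamic range from full-scale to LSB:
V_min = V_max / 2^bits = 2.43 / 2^16
DR = 20 * log10(V_max / V_min)
   = 20 * log10(2^16)
   = 20 * 16 * log10(2)
   = 96.33 dB

96.33 dB


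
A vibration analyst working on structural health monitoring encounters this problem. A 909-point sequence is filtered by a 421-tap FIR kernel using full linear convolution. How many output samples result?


Linear convolution output length:
L = N + M - 1
  = 909 + 421 - 1
  = 1329 samples

1329


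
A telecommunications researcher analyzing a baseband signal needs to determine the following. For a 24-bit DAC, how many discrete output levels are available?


Number of quantization levels = 2^N
= 2^24
= 16777216

16777216


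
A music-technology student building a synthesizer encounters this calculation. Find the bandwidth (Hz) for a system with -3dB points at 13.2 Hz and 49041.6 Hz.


Bandwidth is the difference of -3dB frequencies:
BW = f_high - f_low
   = 49041.6 - 13.2
   = 49028.4 Hz

49028.4 Hz


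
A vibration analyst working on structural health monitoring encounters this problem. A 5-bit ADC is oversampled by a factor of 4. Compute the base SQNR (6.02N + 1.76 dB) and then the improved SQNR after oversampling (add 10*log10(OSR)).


Step 1 — baseline SQNR at Nyquist:
SQNR_base = 6.02*N + 1.76
          = 6.02*5 + 1.76
          = 31.86 dB

Step 2 — oversampling processing gain:
G = 10*log10(OSR) = 10*log10(4) = 6.02 dB

Step 3 — total:
SQNR_total = 31.86 + 6.02 = 37.88 dB

Base SQNR = 31.86 dB; oversampled SQNR = 37.88 dB


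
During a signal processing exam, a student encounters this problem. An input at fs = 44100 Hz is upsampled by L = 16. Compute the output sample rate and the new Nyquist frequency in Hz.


Step 1 — output sample rate after interpolation by L:
fs_out = L * fs_in = 16 * 44100 = 705600 Hz

Step 2 — Nyquist frequency of the output stream:
f_Nyq = fs_out / 2 = 705600 / 2 = 352800.0 Hz

fs_out = 705600 Hz; f_Nyquist = 352800.0 Hz


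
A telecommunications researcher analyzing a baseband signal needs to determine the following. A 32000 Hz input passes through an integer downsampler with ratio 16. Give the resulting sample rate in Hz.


Decimation reduces the sample rate:
fs_out = fs_in / M
       = 32000 / 16
       = 2000.0 Hz

2000.0 Hz


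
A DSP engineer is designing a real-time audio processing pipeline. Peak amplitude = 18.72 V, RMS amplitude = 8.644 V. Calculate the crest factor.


Crest factor is the ratio of peak to RMS:
CF = V_peak / V_rms
   = 18.72 / 8.644
   = 2.1657

2.1657


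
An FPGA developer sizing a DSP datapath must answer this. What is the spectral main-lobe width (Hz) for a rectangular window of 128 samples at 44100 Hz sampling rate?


Main lobe width for a rectangular window:
Width = 2 * fs / N
      = 2 * 44100 / 128
      = 88200 / 128
      = 689.062 Hz

689.062 Hz


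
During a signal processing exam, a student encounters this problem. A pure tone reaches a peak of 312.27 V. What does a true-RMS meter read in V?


RMS voltage for a sinusoidal waveform:
V_rms = V_peak / sqrt(2)
      = 312.27 / 1.414214
      = 220.808 V

220.808 V


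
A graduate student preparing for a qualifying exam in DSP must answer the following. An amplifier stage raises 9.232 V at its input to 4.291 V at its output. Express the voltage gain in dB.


Voltage gain in dB:
G = 20 * log10(Vout / Vin)
  = 20 * log10(4.291 / 9.232)
  = 20 * log10(0.464796)
  = 20 * -0.332737
  = -6.65 dB

-6.65 dB


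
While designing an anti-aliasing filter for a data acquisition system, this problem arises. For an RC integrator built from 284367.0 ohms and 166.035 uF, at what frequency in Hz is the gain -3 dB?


Cutoff frequency of a first-order RC filter:
fc = 1 / (2 * pi * R * C)
C = 166.035 uF = 0.000166035 F
fc = 1 / (2 * pi * 284367.0 * 0.000166035)
   = 1 / 296.65980790643
   = 0.003371 Hz

0.003371 Hz


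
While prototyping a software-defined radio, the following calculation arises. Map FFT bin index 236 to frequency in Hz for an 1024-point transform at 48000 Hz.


Frequency of DFT bin k:
f_k = k * fs / N
    = 236 * 48000 / 1024
    = 11328000 / 1024
    = 11062.5 Hz

11062.5 Hz


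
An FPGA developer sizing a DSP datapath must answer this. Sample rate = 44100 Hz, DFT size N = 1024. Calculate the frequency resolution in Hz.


DFT frequency resolution:
df = fs / N
   = 44100 / 1024
   = 43.0664 Hz

43.0664 Hz


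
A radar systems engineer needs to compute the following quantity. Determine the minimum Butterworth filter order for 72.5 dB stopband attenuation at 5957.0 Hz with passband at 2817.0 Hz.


Butterworth filter order formula:
n = log10(10^(A/10) - 1) / (2 * log10(f_stop/f_pass))
10^(72.5/10) - 1 = 17782793.1004
f_stop/f_pass = 5957.0 / 2817.0 = 2.1147
n = 11.1456 -> ceil = 12

12


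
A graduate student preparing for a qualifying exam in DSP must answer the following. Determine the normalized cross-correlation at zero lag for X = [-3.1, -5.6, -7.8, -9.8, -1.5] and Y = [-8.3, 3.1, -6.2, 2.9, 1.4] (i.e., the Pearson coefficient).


Pearson correlation coefficient (population):
r = cov(X,Y) / (std(X) * std(Y))
Mean X = -5.56, Mean Y = -1.42
Cov(X,Y) = -2.6532
Std(X) = 3.017681, Std(Y) = 4.842066
r = -0.1816

-0.1816


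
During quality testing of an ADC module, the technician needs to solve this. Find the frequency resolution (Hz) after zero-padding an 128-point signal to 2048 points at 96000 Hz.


Frequency resolution after zero-padding:
N_padded = 128 * 16 = 2048
df = fs / N_padded
   = 96000 / 2048
   = 46.875 Hz

46.875 Hz


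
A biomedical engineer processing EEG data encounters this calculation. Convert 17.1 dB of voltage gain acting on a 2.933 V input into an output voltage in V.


Output voltage from dB gain:
V_out = V_in * 10^(gain_dB / 20)
      = 2.933 * 10^(17.1 / 20)
      = 2.933 * 7.161434
      = 21.0045 V

21.0045 V


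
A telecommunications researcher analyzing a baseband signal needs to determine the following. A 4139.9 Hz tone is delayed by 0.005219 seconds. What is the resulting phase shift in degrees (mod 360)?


Phase shift from frequency and time delay:
phi = 360 * f * t_delay
    = 360 * 4139.9 * 0.005219
    = 7778.21 degrees
    mod 360 = 218.21 degrees

218.21 degrees


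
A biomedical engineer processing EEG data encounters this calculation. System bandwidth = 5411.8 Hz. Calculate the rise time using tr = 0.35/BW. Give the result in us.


Rise time from bandwidth relationship:
tr = 0.35 / BW
   = 0.35 / 5411.8
   = 6.467349126e-05 s
   = 64.6735 us

64.6735 us


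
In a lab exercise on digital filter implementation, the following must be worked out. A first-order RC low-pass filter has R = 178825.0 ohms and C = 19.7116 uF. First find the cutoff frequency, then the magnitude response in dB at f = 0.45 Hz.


Step 1 — cutoff frequency:
fc = 1 / (2*pi*R*C)
C = 19.7116 uF = 1.97116e-05 F
fc = 1 / (2*pi*178825.0*1.97116e-05)
   = 0.0451513 Hz

Step 2 — magnitude at f = 0.45 Hz:
|H(f)| = 1 / sqrt(1 + (f/fc)^2)
f/fc = 0.45 / 0.0451513 = 9.96649
|H| = 1 / sqrt(1 + 99.330923) = 0.0998349
|H|_dB = 20*log10(0.0998349) = -20.01 dB

fc = 0.0451513 Hz; |H(0.45 Hz)| = -20.01 dB


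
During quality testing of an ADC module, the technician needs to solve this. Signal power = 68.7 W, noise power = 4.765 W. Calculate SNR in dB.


SNR in decibels:
SNR = 10 * log10(Ps / Pn)
    = 10 * log10(68.7 / 4.765)
    = 10 * log10(14.4176)
    = 10 * 1.1589
    = 11.59 dB

11.59 dB


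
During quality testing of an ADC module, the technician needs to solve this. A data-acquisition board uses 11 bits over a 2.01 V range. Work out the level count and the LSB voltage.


Step 1 — number of quantization levels:
L = 2^N = 2^11 = 2048

Step 2 — LSB step size:
delta = Vfs / L
      = 2.01 / 2048
      = 0.00098145 V

Levels = 2048; step size = 0.00098145 V


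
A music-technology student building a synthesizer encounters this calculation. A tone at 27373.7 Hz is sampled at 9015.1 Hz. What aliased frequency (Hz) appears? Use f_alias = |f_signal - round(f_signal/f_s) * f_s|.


Compute the nearest integer multiple of fs to the signal:
n = round(27373.7 / 9015.1) = 3
f_alias = |27373.7 - 3 * 9015.1|
        = |27373.7 - 27045.3|
        = 328.4 Hz

328.4


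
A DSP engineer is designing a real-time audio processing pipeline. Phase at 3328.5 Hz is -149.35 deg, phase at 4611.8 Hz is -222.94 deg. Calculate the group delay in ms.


Group delay from phase difference:
tau = -d(phi)/d(omega)
d(phi) = -73.59 deg = -1.284388 rad
d(omega) = 2*pi*(4611.8 - 3328.5) = 8063.2117 rad/s
tau = -(-1.284388) / 8063.2117
    = 0.1593 ms

0.1593 ms


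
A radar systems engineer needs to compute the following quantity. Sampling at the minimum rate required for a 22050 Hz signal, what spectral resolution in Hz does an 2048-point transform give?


Step 1 — Nyquist sampling rate:
fs = 2 * fmax = 2 * 22050 = 44100 Hz

Step 2 — DFT bin spacing:
df = fs / N = 44100 / 2048 = 21.5332 Hz

21.5332 Hz


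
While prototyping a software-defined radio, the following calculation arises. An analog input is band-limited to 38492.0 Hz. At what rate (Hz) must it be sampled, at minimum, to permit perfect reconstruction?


The Nyquist rate is twice the maximum frequency component.
fs_min = 2 * fmax
      = 2 * 38492.0
      = 76984.0 Hz

76984.0


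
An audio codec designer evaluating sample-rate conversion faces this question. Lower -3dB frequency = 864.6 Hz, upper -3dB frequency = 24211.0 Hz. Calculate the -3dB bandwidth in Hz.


Bandwidth is the difference of -3dB frequencies:
BW = f_high - f_low
   = 24211.0 - 864.6
   = 23346.4 Hz

23346.4 Hz


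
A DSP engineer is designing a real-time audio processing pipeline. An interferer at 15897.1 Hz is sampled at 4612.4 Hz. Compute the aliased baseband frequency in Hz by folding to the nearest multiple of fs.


Compute the nearest integer multiple of fs to the signal:
n = round(15897.1 / 4612.4) = 3
f_alias = |15897.1 - 3 * 4612.4|
        = |15897.1 - 13837.2|
        = 2059.9 Hz

2059.9


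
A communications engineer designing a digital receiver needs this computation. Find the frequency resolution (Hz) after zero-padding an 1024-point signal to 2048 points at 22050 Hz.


Frequency resolution after zero-padding:
N_padded = 1024 * 2 = 2048
df = fs / N_padded
   = 22050 / 2048
   = 10.7666 Hz

10.7666 Hz


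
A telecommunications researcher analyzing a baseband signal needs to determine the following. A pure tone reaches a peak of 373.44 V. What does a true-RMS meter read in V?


RMS voltage for a sinusoidal waveform:
V_rms = V_peak / sqrt(2)
      = 373.44 / 1.414214
      = 264.062 V

264.062 V


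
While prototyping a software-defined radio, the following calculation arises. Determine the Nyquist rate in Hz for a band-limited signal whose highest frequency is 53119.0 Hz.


The Nyquist rate is twice the maximum frequency component.
fs_min = 2 * fmax
      = 2 * 53119.0
      = 106238.0 Hz

106238.0


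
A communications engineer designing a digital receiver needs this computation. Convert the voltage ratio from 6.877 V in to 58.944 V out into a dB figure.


Voltage gain in dB:
G = 20 * log10(Vout / Vin)
  = 20 * log10(58.944 / 6.877)
  = 20 * log10(8.571179)
  = 20 * 0.933041
  = 18.66 dB

18.66 dB


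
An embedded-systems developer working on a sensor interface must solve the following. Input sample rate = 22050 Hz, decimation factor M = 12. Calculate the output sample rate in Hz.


Decimation reduces the sample rate:
fs_out = fs_in / M
       = 22050 / 12
       = 1837.5 Hz

1837.5 Hz


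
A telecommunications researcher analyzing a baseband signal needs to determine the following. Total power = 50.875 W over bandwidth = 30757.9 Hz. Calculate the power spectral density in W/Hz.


Power spectral density:
PSD = P / BW
    = 50.875 / 30757.9
    = 0.00165405 W/Hz

0.00165405 W/Hz


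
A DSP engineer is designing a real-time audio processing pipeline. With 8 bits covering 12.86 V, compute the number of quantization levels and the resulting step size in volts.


Step 1 — number of quantization levels:
L = 2^N = 2^8 = 256

Step 2 — LSB step size:
delta = Vfs / L
      = 12.86 / 256
      = 0.05023437 V

Levels = 256; step size = 0.05023437 V


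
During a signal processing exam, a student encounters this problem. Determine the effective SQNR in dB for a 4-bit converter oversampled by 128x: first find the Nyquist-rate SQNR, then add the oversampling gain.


Step 1 — baseline SQNR at Nyquist:
SQNR_base = 6.02*N + 1.76
          = 6.02*4 + 1.76
          = 25.84 dB

Step 2 — oversampling processing gain:
G = 10*log10(OSR) = 10*log10(128) = 21.07 dB

Step 3 — total:
SQNR_total = 25.84 + 21.07 = 46.91 dB

Base SQNR = 25.84 dB; oversampled SQNR = 46.91 dB


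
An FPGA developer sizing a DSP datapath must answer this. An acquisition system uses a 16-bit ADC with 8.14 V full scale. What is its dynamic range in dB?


Dynamic range from full-scale to LSB:
V_min = V_max / 2^bits = 8.14 / 2^16
DR = 20 * log10(V_max / V_min)
   = 20 * log10(2^16)
   = 20 * 16 * log10(2)
   = 96.33 dB

96.33 dB


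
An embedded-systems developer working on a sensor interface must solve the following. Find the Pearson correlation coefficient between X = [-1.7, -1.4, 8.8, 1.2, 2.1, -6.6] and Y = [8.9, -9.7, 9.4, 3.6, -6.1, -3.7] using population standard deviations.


Pearson correlation coefficient (population):
r = cov(X,Y) / (std(X) * std(Y))
Mean X = 0.4, Mean Y = 0.4
Cov(X,Y) = 16.023333
Std(X) = 4.667976, Std(Y) = 7.354817
r = 0.4667

0.4667


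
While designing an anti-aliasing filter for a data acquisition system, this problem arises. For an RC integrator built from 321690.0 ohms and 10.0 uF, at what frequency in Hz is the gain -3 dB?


Cutoff frequency of a first-order RC filter:
fc = 1 / (2 * pi * R * C)
C = 10.0 uF = 1e-05 F
fc = 1 / (2 * pi * 321690.0 * 1e-05)
   = 1 / 20.212378814666
   = 0.049475 Hz

0.049475 Hz


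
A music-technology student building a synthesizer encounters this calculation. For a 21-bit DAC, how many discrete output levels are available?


Number of quantization levels = 2^N
= 2^21
= 2097152

2097152


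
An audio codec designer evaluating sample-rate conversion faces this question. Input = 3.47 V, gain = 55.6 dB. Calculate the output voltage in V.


Output voltage from dB gain:
V_out = V_in * 10^(gain_dB / 20)
      = 3.47 * 10^(55.6 / 20)
      = 3.47 * 602.559586
      = 2090.8818 V

2090.8818 V


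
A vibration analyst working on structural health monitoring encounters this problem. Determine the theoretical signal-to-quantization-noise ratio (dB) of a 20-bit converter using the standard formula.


Theoretical SNR for a full-scale sinusoid:
SNR = 6.02 * N + 1.76
    = 6.02 * 20 + 1.76
    = 120.4 + 1.76
    = 122.16 dB

122.16 dB


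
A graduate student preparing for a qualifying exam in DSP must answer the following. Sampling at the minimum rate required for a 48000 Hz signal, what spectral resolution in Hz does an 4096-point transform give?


Step 1 — Nyquist sampling rate:
fs = 2 * fmax = 2 * 48000 = 96000 Hz

Step 2 — DFT bin spacing:
df = fs / N = 96000 / 4096 = 23.4375 Hz

23.4375 Hz


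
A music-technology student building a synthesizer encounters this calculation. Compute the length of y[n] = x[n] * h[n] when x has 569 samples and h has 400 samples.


Linear convolution output length:
L = N + M - 1
  = 569 + 400 - 1
  = 968 samples

968


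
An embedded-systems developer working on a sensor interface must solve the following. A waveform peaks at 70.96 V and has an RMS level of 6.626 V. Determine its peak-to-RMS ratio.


Crest factor is the ratio of peak to RMS:
CF = V_peak / V_rms
   = 70.96 / 6.626
   = 10.7093

10.7093


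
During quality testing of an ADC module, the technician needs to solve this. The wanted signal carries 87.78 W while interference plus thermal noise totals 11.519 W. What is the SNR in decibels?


SNR in decibels:
SNR = 10 * log10(Ps / Pn)
    = 10 * log10(87.78 / 11.519)
    = 10 * log10(7.6205)
    = 10 * 0.882
    = 8.82 dB

8.82 dB


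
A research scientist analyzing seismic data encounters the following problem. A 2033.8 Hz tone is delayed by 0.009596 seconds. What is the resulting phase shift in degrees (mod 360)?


Phase shift from frequency and time delay:
phi = 360 * f * t_delay
    = 360 * 2033.8 * 0.009596
    = 7025.88 degrees
    mod 360 = 185.88 degrees

185.88 degrees


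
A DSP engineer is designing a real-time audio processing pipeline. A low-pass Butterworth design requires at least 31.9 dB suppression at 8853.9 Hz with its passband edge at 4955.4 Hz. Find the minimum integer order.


Butterworth filter order formula:
n = log10(10^(A/10) - 1) / (2 * log10(f_stop/f_pass))
10^(31.9/10) - 1 = 1547.8166
f_stop/f_pass = 8853.9 / 4955.4 = 1.7867
n = 6.3274 -> ceil = 7

7


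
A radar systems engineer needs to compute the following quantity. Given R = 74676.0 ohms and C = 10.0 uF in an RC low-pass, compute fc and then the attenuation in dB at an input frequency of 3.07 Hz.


Step 1 — cutoff frequency:
fc = 1 / (2*pi*R*C)
C = 10.0 uF = 1e-05 F
fc = 1 / (2*pi*74676.0*1e-05)
   = 0.213127 Hz

Step 2 — magnitude at f = 3.07 Hz:
|H(f)| = 1 / sqrt(1 + (f/fc)^2)
f/fc = 3.07 / 0.213127 = 14.404557
|H| = 1 / sqrt(1 + 207.491262) = 0.0692558
|H|_dB = 20*log10(0.0692558) = -23.19 dB

fc = 0.213127 Hz; |H(3.07 Hz)| = -23.19 dB


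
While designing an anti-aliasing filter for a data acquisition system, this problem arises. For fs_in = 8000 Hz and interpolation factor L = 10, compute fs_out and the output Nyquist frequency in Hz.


Step 1 — output sample rate after interpolation by L:
fs_out = L * fs_in = 10 * 8000 = 80000 Hz

Step 2 — Nyquist frequency of the output stream:
f_Nyq = fs_out / 2 = 80000 / 2 = 40000.0 Hz

fs_out = 80000 Hz; f_Nyquist = 40000.0 Hz


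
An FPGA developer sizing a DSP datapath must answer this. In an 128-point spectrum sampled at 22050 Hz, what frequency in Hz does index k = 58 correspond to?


Frequency of DFT bin k:
f_k = k * fs / N
    = 58 * 22050 / 128
    = 1278900 / 128
    = 9991.406 Hz

9991.406 Hz


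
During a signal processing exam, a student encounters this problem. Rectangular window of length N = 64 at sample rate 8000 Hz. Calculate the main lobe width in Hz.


Main lobe width for a rectangular window:
Width = 2 * fs / N
      = 2 * 8000 / 64
      = 16000 / 64
      = 250.0 Hz

250.0 Hz


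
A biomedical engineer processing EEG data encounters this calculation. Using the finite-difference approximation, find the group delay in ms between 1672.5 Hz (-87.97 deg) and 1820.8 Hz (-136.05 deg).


Group delay from phase difference:
tau = -d(phi)/d(omega)
d(phi) = -48.08 deg = -0.839154 rad
d(omega) = 2*pi*(1820.8 - 1672.5) = 931.7964 rad/s
tau = -(-0.839154) / 931.7964
    = 0.9006 ms

0.9006 ms


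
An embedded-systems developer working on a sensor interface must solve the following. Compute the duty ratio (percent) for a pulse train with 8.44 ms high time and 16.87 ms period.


Duty cycle as a percentage:
DC = (t_on / T) * 100
   = (8.44 / 16.87) * 100
   = 0.500296 * 100
   = 50.03 %

50.03 %


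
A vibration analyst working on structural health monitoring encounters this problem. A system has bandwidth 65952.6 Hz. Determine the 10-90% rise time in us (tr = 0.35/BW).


Rise time from bandwidth relationship:
tr = 0.35 / BW
   = 0.35 / 65952.6
   = 5.30684158e-06 s
   = 5.3068 us

5.3068 us


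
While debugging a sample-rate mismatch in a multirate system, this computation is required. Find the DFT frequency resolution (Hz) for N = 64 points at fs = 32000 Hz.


DFT frequency resolution:
df = fs / N
   = 32000 / 64
   = 500.0 Hz

500.0 Hz


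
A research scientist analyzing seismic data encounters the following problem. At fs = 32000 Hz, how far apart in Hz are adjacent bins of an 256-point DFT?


DFT frequency resolution:
df = fs / N
   = 32000 / 256
   = 125.0 Hz

125.0 Hz


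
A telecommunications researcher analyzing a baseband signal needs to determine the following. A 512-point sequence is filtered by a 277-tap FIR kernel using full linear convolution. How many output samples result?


Linear convolution output length:
L = N + M - 1
  = 512 + 277 - 1
  = 788 samples

788


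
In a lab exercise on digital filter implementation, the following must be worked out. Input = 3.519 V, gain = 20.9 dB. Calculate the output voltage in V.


Output voltage from dB gain:
V_out = V_in * 10^(gain_dB / 20)
      = 3.519 * 10^(20.9 / 20)
      = 3.519 * 11.091748
      = 39.0319 V

39.0319 V


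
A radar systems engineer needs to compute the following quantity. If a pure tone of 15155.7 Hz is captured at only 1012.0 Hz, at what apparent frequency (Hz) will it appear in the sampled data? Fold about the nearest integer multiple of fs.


Compute the nearest integer multiple of fs to the signal:
n = round(15155.7 / 1012.0) = 15
f_alias = |15155.7 - 15 * 1012.0|
        = |15155.7 - 15180.0|
        = 24.3 Hz

24.3


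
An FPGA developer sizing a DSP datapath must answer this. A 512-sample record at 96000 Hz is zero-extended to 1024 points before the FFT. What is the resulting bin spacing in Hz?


Frequency resolution after zero-padding:
N_padded = 512 * 2 = 1024
df = fs / N_padded
   = 96000 / 1024
   = 93.75 Hz

93.75 Hz


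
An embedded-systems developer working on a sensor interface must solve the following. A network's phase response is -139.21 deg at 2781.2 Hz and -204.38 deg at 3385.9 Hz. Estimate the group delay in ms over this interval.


Group delay from phase difference:
tau = -d(phi)/d(omega)
d(phi) = -65.17 deg = -1.137431 rad
d(omega) = 2*pi*(3385.9 - 2781.2) = 3799.4422 rad/s
tau = -(-1.137431) / 3799.4422
    = 0.2994 ms

0.2994 ms


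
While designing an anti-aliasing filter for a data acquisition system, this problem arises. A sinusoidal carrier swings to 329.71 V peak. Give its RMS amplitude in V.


RMS voltage for a sinusoidal waveform:
V_rms = V_peak / sqrt(2)
      = 329.71 / 1.414214
      = 233.14 V

233.14 V


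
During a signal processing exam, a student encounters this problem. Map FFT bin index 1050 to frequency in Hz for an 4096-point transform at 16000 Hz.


Frequency of DFT bin k:
f_k = k * fs / N
    = 1050 * 16000 / 4096
    = 16800000 / 4096
    = 4101.562 Hz

4101.562 Hz


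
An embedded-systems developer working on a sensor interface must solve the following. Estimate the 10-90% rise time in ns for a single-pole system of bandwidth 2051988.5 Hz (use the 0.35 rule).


Rise time from bandwidth relationship:
tr = 0.35 / BW
   = 0.35 / 2051988.5
   = 1.70566258e-07 s
   = 170.5663 ns

170.5663 ns


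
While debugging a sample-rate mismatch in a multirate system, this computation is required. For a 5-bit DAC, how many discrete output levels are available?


Number of quantization levels = 2^N
= 2^5
= 32

32


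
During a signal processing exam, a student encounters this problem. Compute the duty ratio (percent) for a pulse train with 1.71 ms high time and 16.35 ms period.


Duty cycle as a percentage:
DC = (t_on / T) * 100
   = (1.71 / 16.35) * 100
   = 0.104587 * 100
   = 10.46 %

10.46 %


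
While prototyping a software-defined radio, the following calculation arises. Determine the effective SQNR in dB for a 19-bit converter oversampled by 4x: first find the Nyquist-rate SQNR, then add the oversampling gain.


Step 1 — baseline SQNR at Nyquist:
SQNR_base = 6.02*N + 1.76
          = 6.02*19 + 1.76
          = 116.14 dB

Step 2 — oversampling processing gain:
G = 10*log10(OSR) = 10*log10(4) = 6.02 dB

Step 3 — total:
SQNR_total = 116.14 + 6.02 = 122.16 dB

Base SQNR = 116.14 dB; oversampled SQNR = 122.16 dB


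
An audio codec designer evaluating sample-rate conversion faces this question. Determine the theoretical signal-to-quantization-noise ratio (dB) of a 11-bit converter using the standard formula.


Theoretical SNR for a full-scale sinusoid:
SNR = 6.02 * N + 1.76
    = 6.02 * 11 + 1.76
    = 66.22 + 1.76
    = 67.98 dB

67.98 dB


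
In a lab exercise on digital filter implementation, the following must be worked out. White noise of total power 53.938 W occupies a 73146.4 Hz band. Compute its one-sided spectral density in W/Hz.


Power spectral density:
PSD = P / BW
    = 53.938 / 73146.4
    = 0.0007374 W/Hz

0.0007374 W/Hz


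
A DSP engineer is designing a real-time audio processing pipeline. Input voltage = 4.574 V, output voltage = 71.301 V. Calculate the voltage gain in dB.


Voltage gain in dB:
G = 20 * log10(Vout / Vin)
  = 20 * log10(71.301 / 4.574)
  = 20 * log10(15.588325)
  = 20 * 1.192799
  = 23.86 dB

23.86 dB


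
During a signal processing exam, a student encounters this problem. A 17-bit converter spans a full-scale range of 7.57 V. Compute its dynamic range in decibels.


Dynamic range from full-scale to LSB:
V_min = V_max / 2^bits = 7.57 / 2^17
DR = 20 * log10(V_max / V_min)
   = 20 * log10(2^17)
   = 20 * 17 * log10(2)
   = 102.35 dB

102.35 dB


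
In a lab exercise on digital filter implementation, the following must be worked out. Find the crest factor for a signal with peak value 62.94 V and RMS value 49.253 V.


Crest factor is the ratio of peak to RMS:
CF = V_peak / V_rms
   = 62.94 / 49.253
   = 1.2779

1.2779


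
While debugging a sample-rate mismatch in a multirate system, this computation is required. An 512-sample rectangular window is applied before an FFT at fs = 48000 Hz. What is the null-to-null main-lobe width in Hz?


Main lobe width for a rectangular window:
Width = 2 * fs / N
      = 2 * 48000 / 512
      = 96000 / 512
      = 187.5 Hz

187.5 Hz


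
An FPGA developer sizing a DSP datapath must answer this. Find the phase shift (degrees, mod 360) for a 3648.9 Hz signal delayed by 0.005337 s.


Phase shift from frequency and time delay:
phi = 360 * f * t_delay
    = 360 * 3648.9 * 0.005337
    = 7010.7 degrees
    mod 360 = 170.7 degrees

170.7 degrees


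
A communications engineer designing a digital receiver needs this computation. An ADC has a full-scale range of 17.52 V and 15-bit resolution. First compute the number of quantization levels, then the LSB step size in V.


Step 1 — number of quantization levels:
L = 2^N = 2^15 = 32768

Step 2 — LSB step size:
delta = Vfs / L
      = 17.52 / 32768
      = 0.00053467 V

Levels = 32768; step size = 0.00053467 V


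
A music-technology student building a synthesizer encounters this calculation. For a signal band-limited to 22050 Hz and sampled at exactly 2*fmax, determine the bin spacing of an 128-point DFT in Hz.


Step 1 — Nyquist sampling rate:
fs = 2 * fmax = 2 * 22050 = 44100 Hz

Step 2 — DFT bin spacing:
df = fs / N = 44100 / 128 = 344.5312 Hz

344.5312 Hz


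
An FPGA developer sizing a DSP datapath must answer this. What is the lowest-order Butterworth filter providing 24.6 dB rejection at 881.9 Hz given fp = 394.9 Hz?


Butterworth filter order formula:
n = log10(10^(A/10) - 1) / (2 * log10(f_stop/f_pass))
10^(24.6/10) - 1 = 287.4032
f_stop/f_pass = 881.9 / 394.9 = 2.2332
n = 3.5229 -> ceil = 4

4


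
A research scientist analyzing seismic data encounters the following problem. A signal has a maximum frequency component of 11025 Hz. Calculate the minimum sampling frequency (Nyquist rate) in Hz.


The Nyquist rate is twice the maximum frequency component.
fs_min = 2 * fmax
      = 2 * 11025
      = 22050 Hz

22050


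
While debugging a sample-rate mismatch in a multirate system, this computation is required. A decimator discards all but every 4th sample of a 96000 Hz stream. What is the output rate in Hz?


Decimation reduces the sample rate:
fs_out = fs_in / M
       = 96000 / 4
       = 24000.0 Hz

24000.0 Hz


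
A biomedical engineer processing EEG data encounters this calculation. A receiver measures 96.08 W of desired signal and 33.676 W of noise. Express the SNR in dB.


SNR in decibels:
SNR = 10 * log10(Ps / Pn)
    = 10 * log10(96.08 / 33.676)
    = 10 * log10(2.8531)
    = 10 * 0.4553
    = 4.55 dB

4.55 dB


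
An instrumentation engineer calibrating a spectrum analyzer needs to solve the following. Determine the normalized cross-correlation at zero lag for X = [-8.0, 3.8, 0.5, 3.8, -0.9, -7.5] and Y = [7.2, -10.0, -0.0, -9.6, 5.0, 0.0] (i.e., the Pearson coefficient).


Pearson correlation coefficient (population):
r = cov(X,Y) / (std(X) * std(Y))
Mean X = -1.3833, Mean Y = -1.2333
Cov(X,Y) = -24.469444
Std(X) = 4.808124, Std(Y) = 6.581202
r = -0.7733

-0.7733


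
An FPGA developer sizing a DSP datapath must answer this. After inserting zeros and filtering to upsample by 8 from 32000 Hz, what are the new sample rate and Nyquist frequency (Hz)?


Step 1 — output sample rate after interpolation by L:
fs_out = L * fs_in = 8 * 32000 = 256000 Hz

Step 2 — Nyquist frequency of the output stream:
f_Nyq = fs_out / 2 = 256000 / 2 = 128000.0 Hz

fs_out = 256000 Hz; f_Nyquist = 128000.0 Hz


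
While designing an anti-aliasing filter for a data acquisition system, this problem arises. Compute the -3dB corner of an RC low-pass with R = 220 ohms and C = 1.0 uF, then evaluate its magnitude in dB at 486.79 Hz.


Step 1 — cutoff frequency:
fc = 1 / (2*pi*R*C)
C = 1.0 uF = 1e-06 F
fc = 1 / (2*pi*220*1e-06)
   = 723.432 Hz

Step 2 — magnitude at f = 486.79 Hz:
|H(f)| = 1 / sqrt(1 + (f/fc)^2)
f/fc = 486.79 / 723.432 = 0.67289
|H| = 1 / sqrt(1 + 0.452781) = 0.8296596
|H|_dB = 20*log10(0.8296596) = -1.62 dB

fc = 723.432 Hz; |H(486.79 Hz)| = -1.62 dB


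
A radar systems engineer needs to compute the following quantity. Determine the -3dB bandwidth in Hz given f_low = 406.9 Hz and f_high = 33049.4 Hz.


Bandwidth is the difference of -3dB frequencies:
BW = f_high - f_low
   = 33049.4 - 406.9
   = 32642.5 Hz

32642.5 Hz


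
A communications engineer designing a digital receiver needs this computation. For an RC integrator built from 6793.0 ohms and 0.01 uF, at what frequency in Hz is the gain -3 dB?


Cutoff frequency of a first-order RC filter:
fc = 1 / (2 * pi * R * C)
C = 0.01 uF = 1e-08 F
fc = 1 / (2 * pi * 6793.0 * 1e-08)
   = 1 / 0.00042681677791671
   = 2342.925704 Hz

2342.925704 Hz


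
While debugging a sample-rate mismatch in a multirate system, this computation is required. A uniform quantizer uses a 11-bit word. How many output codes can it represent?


Number of quantization levels = 2^N
= 2^11
= 2048

2048


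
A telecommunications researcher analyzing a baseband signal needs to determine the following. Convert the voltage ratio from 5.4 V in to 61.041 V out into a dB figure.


Voltage gain in dB:
G = 20 * log10(Vout / Vin)
  = 20 * log10(61.041 / 5.4)
  = 20 * log10(11.303889)
  = 20 * 1.053228
  = 21.06 dB

21.06 dB


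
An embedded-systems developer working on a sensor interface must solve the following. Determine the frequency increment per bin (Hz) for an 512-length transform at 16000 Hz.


DFT frequency resolution:
df = fs / N
   = 16000 / 512
   = 31.25 Hz

31.25 Hz


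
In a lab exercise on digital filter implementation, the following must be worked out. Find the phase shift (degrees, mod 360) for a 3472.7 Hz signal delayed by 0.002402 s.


Phase shift from frequency and time delay:
phi = 360 * f * t_delay
    = 360 * 3472.7 * 0.002402
    = 3002.91 degrees
    mod 360 = 122.91 degrees

122.91 degrees


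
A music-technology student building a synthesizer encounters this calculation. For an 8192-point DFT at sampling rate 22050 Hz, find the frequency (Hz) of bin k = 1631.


Frequency of DFT bin k:
f_k = k * fs / N
    = 1631 * 22050 / 8192
    = 35963550 / 8192
    = 4390.082 Hz

4390.082 Hz


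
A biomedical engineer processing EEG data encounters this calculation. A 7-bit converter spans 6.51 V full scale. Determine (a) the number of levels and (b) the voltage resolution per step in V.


Step 1 — number of quantization levels:
L = 2^N = 2^7 = 128

Step 2 — LSB step size:
delta = Vfs / L
      = 6.51 / 128
      = 0.05085937 V

Levels = 128; step size = 0.05085937 V


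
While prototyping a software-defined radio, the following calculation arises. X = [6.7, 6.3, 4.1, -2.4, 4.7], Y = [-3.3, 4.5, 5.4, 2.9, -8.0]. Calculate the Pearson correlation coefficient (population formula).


Pearson correlation coefficient (population):
r = cov(X,Y) / (std(X) * std(Y))
Mean X = 3.88, Mean Y = 0.3
Cov(X,Y) = -4.4
Std(X) = 3.285361, Std(Y) = 5.143151
r = -0.2604

-0.2604


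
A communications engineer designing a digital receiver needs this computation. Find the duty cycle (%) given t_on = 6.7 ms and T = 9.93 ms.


Duty cycle as a percentage:
DC = (t_on / T) * 100
   = (6.7 / 9.93) * 100
   = 0.674723 * 100
   = 67.47 %

67.47 %


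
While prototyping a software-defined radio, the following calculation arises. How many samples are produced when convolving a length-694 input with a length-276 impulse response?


Linear convolution output length:
L = N + M - 1
  = 694 + 276 - 1
  = 969 samples

969


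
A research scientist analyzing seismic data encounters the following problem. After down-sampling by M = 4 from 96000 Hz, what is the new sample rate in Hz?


Decimation reduces the sample rate:
fs_out = fs_in / M
       = 96000 / 4
       = 24000.0 Hz

24000.0 Hz


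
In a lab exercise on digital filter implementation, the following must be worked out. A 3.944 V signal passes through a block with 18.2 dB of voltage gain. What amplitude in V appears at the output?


Output voltage from dB gain:
V_out = V_in * 10^(gain_dB / 20)
      = 3.944 * 10^(18.2 / 20)
      = 3.944 * 8.128305
      = 32.058 V

32.058 V


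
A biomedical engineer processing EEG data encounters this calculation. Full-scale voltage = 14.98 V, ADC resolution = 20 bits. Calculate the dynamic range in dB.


Dynamic range from full-scale to LSB:
V_min = V_max / 2^bits = 14.98 / 2^20
DR = 20 * log10(V_max / V_min)
   = 20 * log10(2^20)
   = 20 * 20 * log10(2)
   = 120.41 dB

120.41 dB


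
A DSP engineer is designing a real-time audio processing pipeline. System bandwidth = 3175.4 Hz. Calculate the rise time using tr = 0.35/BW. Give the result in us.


Rise time from bandwidth relationship:
tr = 0.35 / BW
   = 0.35 / 3175.4
   = 0.0001102223342 s
   = 110.2223 us

110.2223 us


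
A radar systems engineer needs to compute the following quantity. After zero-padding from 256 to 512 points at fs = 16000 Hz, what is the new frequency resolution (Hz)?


Frequency resolution after zero-padding:
N_padded = 256 * 2 = 512
df = fs / N_padded
   = 16000 / 512
   = 31.25 Hz

31.25 Hz


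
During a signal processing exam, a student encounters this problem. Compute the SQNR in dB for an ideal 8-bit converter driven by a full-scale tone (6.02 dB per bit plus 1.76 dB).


Theoretical SNR for a full-scale sinusoid:
SNR = 6.02 * N + 1.76
    = 6.02 * 8 + 1.76
    = 48.16 + 1.76
    = 49.92 dB

49.92 dB
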